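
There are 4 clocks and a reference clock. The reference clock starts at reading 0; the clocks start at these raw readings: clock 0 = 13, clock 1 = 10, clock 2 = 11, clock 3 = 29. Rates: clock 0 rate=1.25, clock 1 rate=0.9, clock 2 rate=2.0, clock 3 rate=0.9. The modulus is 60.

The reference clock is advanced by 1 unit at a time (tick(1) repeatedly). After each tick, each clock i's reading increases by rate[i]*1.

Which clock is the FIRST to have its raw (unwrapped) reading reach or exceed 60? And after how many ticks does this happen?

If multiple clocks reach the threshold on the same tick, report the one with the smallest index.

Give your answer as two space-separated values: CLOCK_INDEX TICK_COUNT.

Answer: 2 25

Derivation:
clock 0: start=13, rate=1.25, needs 60-13 = 47; ticks = ceil(47/1.25) = ceil(37.6000) = 38; reading at tick 38 = 13 + 1.25*38 = 60.5000
clock 1: start=10, rate=0.9, needs 60-10 = 50; ticks = ceil(50/0.9) = ceil(55.5556) = 56; reading at tick 56 = 10 + 0.9*56 = 60.4000
clock 2: start=11, rate=2.0, needs 60-11 = 49; ticks = ceil(49/2.0) = ceil(24.5000) = 25; reading at tick 25 = 11 + 2.0*25 = 61.0000
clock 3: start=29, rate=0.9, needs 60-29 = 31; ticks = ceil(31/0.9) = ceil(34.4444) = 35; reading at tick 35 = 29 + 0.9*35 = 60.5000
Minimum tick count = 25; winners = [2]; smallest index = 2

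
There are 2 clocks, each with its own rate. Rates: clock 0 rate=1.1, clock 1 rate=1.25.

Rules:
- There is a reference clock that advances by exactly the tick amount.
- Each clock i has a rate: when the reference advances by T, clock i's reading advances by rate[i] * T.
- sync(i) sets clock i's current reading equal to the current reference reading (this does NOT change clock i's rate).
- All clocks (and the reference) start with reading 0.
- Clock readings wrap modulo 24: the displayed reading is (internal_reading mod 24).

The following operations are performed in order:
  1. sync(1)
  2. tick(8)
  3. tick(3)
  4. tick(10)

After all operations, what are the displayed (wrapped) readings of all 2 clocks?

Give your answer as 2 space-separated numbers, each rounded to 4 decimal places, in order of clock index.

Answer: 23.1000 2.2500

Derivation:
After op 1 sync(1): ref=0.0000 raw=[0.0000 0.0000]
After op 2 tick(8): ref=8.0000 raw=[8.8000 10.0000]
After op 3 tick(3): ref=11.0000 raw=[12.1000 13.7500]
After op 4 tick(10): ref=21.0000 raw=[23.1000 26.2500]
Wrap final raw readings (mod 24): 23.1000 mod 24 = 23.1000; 26.2500 mod 24 = 2.2500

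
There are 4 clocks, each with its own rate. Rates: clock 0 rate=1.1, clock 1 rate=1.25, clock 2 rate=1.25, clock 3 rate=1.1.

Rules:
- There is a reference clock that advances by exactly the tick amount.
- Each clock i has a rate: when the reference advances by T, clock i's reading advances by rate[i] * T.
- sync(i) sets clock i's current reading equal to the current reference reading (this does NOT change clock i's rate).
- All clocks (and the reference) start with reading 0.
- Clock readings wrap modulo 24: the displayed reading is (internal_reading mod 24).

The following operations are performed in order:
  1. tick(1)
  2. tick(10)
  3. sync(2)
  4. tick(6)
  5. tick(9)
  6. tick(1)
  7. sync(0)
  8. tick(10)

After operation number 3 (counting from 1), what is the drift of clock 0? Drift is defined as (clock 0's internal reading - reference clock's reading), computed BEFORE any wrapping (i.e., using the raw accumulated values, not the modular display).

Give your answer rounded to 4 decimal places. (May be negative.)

After op 1 tick(1): ref=1.0000 raw=[1.1000 1.2500 1.2500 1.1000]
After op 2 tick(10): ref=11.0000 raw=[12.1000 13.7500 13.7500 12.1000]
After op 3 sync(2): ref=11.0000 raw=[12.1000 13.7500 11.0000 12.1000]
Drift of clock 0 after op 3: 12.1000 - 11.0000 = 1.1000

Answer: 1.1000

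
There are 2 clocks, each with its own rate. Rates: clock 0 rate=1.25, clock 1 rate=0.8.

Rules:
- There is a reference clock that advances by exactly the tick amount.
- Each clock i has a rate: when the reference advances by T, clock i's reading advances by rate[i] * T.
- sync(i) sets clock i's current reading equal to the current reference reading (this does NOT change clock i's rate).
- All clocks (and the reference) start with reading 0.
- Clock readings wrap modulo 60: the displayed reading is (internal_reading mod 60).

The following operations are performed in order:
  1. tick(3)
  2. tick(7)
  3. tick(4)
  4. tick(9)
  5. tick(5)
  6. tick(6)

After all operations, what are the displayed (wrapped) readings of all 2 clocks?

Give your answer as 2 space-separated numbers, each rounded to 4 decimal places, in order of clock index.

Answer: 42.5000 27.2000

Derivation:
After op 1 tick(3): ref=3.0000 raw=[3.7500 2.4000]
After op 2 tick(7): ref=10.0000 raw=[12.5000 8.0000]
After op 3 tick(4): ref=14.0000 raw=[17.5000 11.2000]
After op 4 tick(9): ref=23.0000 raw=[28.7500 18.4000]
After op 5 tick(5): ref=28.0000 raw=[35.0000 22.4000]
After op 6 tick(6): ref=34.0000 raw=[42.5000 27.2000]
Wrap final raw readings (mod 60): 42.5000 mod 60 = 42.5000; 27.2000 mod 60 = 27.2000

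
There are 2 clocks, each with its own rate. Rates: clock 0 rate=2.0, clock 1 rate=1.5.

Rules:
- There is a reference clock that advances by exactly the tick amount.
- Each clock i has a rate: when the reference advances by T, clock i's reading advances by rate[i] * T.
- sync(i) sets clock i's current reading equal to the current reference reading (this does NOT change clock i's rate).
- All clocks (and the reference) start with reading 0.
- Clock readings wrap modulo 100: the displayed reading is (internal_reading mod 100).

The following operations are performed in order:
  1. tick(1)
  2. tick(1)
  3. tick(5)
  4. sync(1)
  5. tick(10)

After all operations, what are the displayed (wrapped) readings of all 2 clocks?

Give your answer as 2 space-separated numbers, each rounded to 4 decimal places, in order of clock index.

Answer: 34.0000 22.0000

Derivation:
After op 1 tick(1): ref=1.0000 raw=[2.0000 1.5000]
After op 2 tick(1): ref=2.0000 raw=[4.0000 3.0000]
After op 3 tick(5): ref=7.0000 raw=[14.0000 10.5000]
After op 4 sync(1): ref=7.0000 raw=[14.0000 7.0000]
After op 5 tick(10): ref=17.0000 raw=[34.0000 22.0000]
Wrap final raw readings (mod 100): 34.0000 mod 100 = 34.0000; 22.0000 mod 100 = 22.0000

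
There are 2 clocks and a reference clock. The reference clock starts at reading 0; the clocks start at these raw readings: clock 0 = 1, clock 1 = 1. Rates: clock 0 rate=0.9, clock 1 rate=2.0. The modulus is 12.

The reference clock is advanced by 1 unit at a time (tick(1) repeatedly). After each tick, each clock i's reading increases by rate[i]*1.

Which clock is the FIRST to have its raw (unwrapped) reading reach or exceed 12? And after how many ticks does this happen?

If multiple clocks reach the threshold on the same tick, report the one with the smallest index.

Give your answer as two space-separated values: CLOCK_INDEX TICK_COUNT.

clock 0: start=1, rate=0.9, needs 12-1 = 11; ticks = ceil(11/0.9) = ceil(12.2222) = 13; reading at tick 13 = 1 + 0.9*13 = 12.7000
clock 1: start=1, rate=2.0, needs 12-1 = 11; ticks = ceil(11/2.0) = ceil(5.5000) = 6; reading at tick 6 = 1 + 2.0*6 = 13.0000
Minimum tick count = 6; winners = [1]; smallest index = 1

Answer: 1 6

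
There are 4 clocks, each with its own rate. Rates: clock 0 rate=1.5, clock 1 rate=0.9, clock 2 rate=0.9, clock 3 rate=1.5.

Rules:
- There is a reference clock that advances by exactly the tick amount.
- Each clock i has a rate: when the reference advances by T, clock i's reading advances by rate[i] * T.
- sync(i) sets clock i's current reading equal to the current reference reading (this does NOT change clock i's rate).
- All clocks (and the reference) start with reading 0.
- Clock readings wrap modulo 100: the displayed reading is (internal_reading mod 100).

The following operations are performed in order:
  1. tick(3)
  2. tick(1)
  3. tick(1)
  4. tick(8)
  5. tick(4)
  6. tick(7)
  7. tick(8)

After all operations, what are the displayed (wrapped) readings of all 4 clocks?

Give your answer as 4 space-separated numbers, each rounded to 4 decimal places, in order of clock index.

After op 1 tick(3): ref=3.0000 raw=[4.5000 2.7000 2.7000 4.5000]
After op 2 tick(1): ref=4.0000 raw=[6.0000 3.6000 3.6000 6.0000]
After op 3 tick(1): ref=5.0000 raw=[7.5000 4.5000 4.5000 7.5000]
After op 4 tick(8): ref=13.0000 raw=[19.5000 11.7000 11.7000 19.5000]
After op 5 tick(4): ref=17.0000 raw=[25.5000 15.3000 15.3000 25.5000]
After op 6 tick(7): ref=24.0000 raw=[36.0000 21.6000 21.6000 36.0000]
After op 7 tick(8): ref=32.0000 raw=[48.0000 28.8000 28.8000 48.0000]
Wrap final raw readings (mod 100): 48.0000 mod 100 = 48.0000; 28.8000 mod 100 = 28.8000; 28.8000 mod 100 = 28.8000; 48.0000 mod 100 = 48.0000

Answer: 48.0000 28.8000 28.8000 48.0000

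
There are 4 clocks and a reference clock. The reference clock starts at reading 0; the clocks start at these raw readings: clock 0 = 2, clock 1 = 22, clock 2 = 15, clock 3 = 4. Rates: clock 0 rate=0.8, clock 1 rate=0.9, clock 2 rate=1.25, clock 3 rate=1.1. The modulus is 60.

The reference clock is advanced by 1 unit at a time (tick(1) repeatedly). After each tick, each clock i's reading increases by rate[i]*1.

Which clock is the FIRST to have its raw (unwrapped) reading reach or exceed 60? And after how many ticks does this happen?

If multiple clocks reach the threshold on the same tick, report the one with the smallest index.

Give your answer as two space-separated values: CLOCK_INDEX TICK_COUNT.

clock 0: start=2, rate=0.8, needs 60-2 = 58; ticks = ceil(58/0.8) = ceil(72.5000) = 73; reading at tick 73 = 2 + 0.8*73 = 60.4000
clock 1: start=22, rate=0.9, needs 60-22 = 38; ticks = ceil(38/0.9) = ceil(42.2222) = 43; reading at tick 43 = 22 + 0.9*43 = 60.7000
clock 2: start=15, rate=1.25, needs 60-15 = 45; ticks = ceil(45/1.25) = ceil(36.0000) = 36; reading at tick 36 = 15 + 1.25*36 = 60.0000
clock 3: start=4, rate=1.1, needs 60-4 = 56; ticks = ceil(56/1.1) = ceil(50.9091) = 51; reading at tick 51 = 4 + 1.1*51 = 60.1000
Minimum tick count = 36; winners = [2]; smallest index = 2

Answer: 2 36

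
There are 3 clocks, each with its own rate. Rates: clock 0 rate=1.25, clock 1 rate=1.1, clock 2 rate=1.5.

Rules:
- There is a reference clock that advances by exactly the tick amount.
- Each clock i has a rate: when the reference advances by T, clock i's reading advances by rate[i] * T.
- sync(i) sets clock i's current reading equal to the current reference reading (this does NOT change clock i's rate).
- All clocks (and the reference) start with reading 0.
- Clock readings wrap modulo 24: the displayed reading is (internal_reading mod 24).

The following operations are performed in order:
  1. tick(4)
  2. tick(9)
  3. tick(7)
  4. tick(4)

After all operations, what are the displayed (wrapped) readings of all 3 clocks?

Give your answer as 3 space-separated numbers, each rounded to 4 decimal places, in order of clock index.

After op 1 tick(4): ref=4.0000 raw=[5.0000 4.4000 6.0000]
After op 2 tick(9): ref=13.0000 raw=[16.2500 14.3000 19.5000]
After op 3 tick(7): ref=20.0000 raw=[25.0000 22.0000 30.0000]
After op 4 tick(4): ref=24.0000 raw=[30.0000 26.4000 36.0000]
Wrap final raw readings (mod 24): 30.0000 mod 24 = 6.0000; 26.4000 mod 24 = 2.4000; 36.0000 mod 24 = 12.0000

Answer: 6.0000 2.4000 12.0000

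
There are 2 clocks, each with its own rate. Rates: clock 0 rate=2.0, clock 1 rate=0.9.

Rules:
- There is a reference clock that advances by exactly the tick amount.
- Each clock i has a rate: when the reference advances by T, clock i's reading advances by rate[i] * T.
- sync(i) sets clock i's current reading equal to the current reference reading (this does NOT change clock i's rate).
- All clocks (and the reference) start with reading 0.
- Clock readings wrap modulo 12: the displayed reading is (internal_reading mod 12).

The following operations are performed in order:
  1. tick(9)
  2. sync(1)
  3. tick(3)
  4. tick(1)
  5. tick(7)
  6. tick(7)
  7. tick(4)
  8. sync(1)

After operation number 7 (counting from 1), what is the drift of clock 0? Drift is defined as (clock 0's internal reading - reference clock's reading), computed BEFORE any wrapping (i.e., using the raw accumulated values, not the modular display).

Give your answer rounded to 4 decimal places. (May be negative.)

Answer: 31.0000

Derivation:
After op 1 tick(9): ref=9.0000 raw=[18.0000 8.1000]
After op 2 sync(1): ref=9.0000 raw=[18.0000 9.0000]
After op 3 tick(3): ref=12.0000 raw=[24.0000 11.7000]
After op 4 tick(1): ref=13.0000 raw=[26.0000 12.6000]
After op 5 tick(7): ref=20.0000 raw=[40.0000 18.9000]
After op 6 tick(7): ref=27.0000 raw=[54.0000 25.2000]
After op 7 tick(4): ref=31.0000 raw=[62.0000 28.8000]
Drift of clock 0 after op 7: 62.0000 - 31.0000 = 31.0000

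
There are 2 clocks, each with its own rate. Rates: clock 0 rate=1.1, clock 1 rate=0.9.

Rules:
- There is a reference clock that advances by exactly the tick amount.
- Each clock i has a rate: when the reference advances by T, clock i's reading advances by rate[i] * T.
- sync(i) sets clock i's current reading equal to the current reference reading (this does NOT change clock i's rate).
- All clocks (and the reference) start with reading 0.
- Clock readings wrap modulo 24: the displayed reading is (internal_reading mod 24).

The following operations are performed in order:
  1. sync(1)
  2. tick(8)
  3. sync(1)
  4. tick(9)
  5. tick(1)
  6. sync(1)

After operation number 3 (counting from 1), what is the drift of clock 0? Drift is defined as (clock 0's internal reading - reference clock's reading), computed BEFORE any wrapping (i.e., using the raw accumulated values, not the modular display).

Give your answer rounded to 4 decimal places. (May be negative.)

Answer: 0.8000

Derivation:
After op 1 sync(1): ref=0.0000 raw=[0.0000 0.0000]
After op 2 tick(8): ref=8.0000 raw=[8.8000 7.2000]
After op 3 sync(1): ref=8.0000 raw=[8.8000 8.0000]
Drift of clock 0 after op 3: 8.8000 - 8.0000 = 0.8000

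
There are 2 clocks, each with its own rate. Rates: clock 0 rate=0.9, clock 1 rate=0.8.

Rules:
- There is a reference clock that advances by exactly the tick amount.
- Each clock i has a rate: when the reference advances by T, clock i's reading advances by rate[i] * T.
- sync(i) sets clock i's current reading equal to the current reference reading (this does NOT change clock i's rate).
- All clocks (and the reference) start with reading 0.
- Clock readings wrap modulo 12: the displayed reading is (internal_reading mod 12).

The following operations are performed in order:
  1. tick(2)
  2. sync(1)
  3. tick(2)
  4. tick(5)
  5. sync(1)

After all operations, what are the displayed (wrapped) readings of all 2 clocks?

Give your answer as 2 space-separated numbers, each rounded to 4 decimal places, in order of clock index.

Answer: 8.1000 9.0000

Derivation:
After op 1 tick(2): ref=2.0000 raw=[1.8000 1.6000]
After op 2 sync(1): ref=2.0000 raw=[1.8000 2.0000]
After op 3 tick(2): ref=4.0000 raw=[3.6000 3.6000]
After op 4 tick(5): ref=9.0000 raw=[8.1000 7.6000]
After op 5 sync(1): ref=9.0000 raw=[8.1000 9.0000]
Wrap final raw readings (mod 12): 8.1000 mod 12 = 8.1000; 9.0000 mod 12 = 9.0000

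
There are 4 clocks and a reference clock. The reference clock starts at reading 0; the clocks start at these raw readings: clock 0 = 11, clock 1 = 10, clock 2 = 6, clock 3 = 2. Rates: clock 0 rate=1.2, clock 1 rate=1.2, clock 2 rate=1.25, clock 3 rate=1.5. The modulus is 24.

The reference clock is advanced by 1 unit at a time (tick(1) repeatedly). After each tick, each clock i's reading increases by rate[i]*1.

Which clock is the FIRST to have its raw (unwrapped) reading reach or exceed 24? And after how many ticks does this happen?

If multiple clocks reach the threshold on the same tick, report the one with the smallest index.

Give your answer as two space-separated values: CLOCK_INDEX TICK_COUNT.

Answer: 0 11

Derivation:
clock 0: start=11, rate=1.2, needs 24-11 = 13; ticks = ceil(13/1.2) = ceil(10.8333) = 11; reading at tick 11 = 11 + 1.2*11 = 24.2000
clock 1: start=10, rate=1.2, needs 24-10 = 14; ticks = ceil(14/1.2) = ceil(11.6667) = 12; reading at tick 12 = 10 + 1.2*12 = 24.4000
clock 2: start=6, rate=1.25, needs 24-6 = 18; ticks = ceil(18/1.25) = ceil(14.4000) = 15; reading at tick 15 = 6 + 1.25*15 = 24.7500
clock 3: start=2, rate=1.5, needs 24-2 = 22; ticks = ceil(22/1.5) = ceil(14.6667) = 15; reading at tick 15 = 2 + 1.5*15 = 24.5000
Minimum tick count = 11; winners = [0]; smallest index = 0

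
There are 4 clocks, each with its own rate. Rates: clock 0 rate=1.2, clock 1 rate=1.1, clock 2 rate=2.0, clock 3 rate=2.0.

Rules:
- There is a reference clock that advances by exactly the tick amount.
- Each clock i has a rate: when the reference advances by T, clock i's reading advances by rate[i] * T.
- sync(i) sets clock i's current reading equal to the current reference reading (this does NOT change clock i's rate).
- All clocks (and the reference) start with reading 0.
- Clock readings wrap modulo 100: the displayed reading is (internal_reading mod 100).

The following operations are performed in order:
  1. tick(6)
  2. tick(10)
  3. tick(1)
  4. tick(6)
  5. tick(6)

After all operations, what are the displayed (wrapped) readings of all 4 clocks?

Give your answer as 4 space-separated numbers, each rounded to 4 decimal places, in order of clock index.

Answer: 34.8000 31.9000 58.0000 58.0000

Derivation:
After op 1 tick(6): ref=6.0000 raw=[7.2000 6.6000 12.0000 12.0000]
After op 2 tick(10): ref=16.0000 raw=[19.2000 17.6000 32.0000 32.0000]
After op 3 tick(1): ref=17.0000 raw=[20.4000 18.7000 34.0000 34.0000]
After op 4 tick(6): ref=23.0000 raw=[27.6000 25.3000 46.0000 46.0000]
After op 5 tick(6): ref=29.0000 raw=[34.8000 31.9000 58.0000 58.0000]
Wrap final raw readings (mod 100): 34.8000 mod 100 = 34.8000; 31.9000 mod 100 = 31.9000; 58.0000 mod 100 = 58.0000; 58.0000 mod 100 = 58.0000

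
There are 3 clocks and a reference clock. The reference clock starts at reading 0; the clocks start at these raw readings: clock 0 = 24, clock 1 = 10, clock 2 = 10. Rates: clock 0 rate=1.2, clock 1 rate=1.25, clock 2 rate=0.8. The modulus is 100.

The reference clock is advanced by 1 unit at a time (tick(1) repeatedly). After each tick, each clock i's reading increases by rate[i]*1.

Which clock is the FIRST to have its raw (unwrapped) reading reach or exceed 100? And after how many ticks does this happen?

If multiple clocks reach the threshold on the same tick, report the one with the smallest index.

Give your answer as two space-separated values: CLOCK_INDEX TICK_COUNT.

clock 0: start=24, rate=1.2, needs 100-24 = 76; ticks = ceil(76/1.2) = ceil(63.3333) = 64; reading at tick 64 = 24 + 1.2*64 = 100.8000
clock 1: start=10, rate=1.25, needs 100-10 = 90; ticks = ceil(90/1.25) = ceil(72.0000) = 72; reading at tick 72 = 10 + 1.25*72 = 100.0000
clock 2: start=10, rate=0.8, needs 100-10 = 90; ticks = ceil(90/0.8) = ceil(112.5000) = 113; reading at tick 113 = 10 + 0.8*113 = 100.4000
Minimum tick count = 64; winners = [0]; smallest index = 0

Answer: 0 64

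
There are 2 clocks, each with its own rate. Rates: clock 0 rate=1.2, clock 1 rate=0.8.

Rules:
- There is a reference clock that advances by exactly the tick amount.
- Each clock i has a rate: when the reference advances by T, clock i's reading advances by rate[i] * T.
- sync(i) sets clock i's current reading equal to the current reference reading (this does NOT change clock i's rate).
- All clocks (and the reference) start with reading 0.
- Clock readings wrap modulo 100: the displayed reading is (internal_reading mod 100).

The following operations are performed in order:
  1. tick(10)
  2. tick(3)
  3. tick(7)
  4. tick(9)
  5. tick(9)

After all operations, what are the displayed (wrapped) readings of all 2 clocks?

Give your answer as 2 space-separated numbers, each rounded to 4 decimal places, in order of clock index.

Answer: 45.6000 30.4000

Derivation:
After op 1 tick(10): ref=10.0000 raw=[12.0000 8.0000]
After op 2 tick(3): ref=13.0000 raw=[15.6000 10.4000]
After op 3 tick(7): ref=20.0000 raw=[24.0000 16.0000]
After op 4 tick(9): ref=29.0000 raw=[34.8000 23.2000]
After op 5 tick(9): ref=38.0000 raw=[45.6000 30.4000]
Wrap final raw readings (mod 100): 45.6000 mod 100 = 45.6000; 30.4000 mod 100 = 30.4000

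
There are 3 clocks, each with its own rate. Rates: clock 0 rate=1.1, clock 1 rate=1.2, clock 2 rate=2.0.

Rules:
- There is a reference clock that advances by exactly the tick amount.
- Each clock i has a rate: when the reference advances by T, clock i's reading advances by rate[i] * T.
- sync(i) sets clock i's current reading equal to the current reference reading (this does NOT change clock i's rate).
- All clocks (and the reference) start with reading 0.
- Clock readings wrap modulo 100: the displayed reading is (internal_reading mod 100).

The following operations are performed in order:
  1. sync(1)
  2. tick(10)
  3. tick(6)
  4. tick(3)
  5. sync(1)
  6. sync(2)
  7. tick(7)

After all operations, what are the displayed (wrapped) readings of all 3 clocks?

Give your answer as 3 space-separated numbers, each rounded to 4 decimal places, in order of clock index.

After op 1 sync(1): ref=0.0000 raw=[0.0000 0.0000 0.0000]
After op 2 tick(10): ref=10.0000 raw=[11.0000 12.0000 20.0000]
After op 3 tick(6): ref=16.0000 raw=[17.6000 19.2000 32.0000]
After op 4 tick(3): ref=19.0000 raw=[20.9000 22.8000 38.0000]
After op 5 sync(1): ref=19.0000 raw=[20.9000 19.0000 38.0000]
After op 6 sync(2): ref=19.0000 raw=[20.9000 19.0000 19.0000]
After op 7 tick(7): ref=26.0000 raw=[28.6000 27.4000 33.0000]
Wrap final raw readings (mod 100): 28.6000 mod 100 = 28.6000; 27.4000 mod 100 = 27.4000; 33.0000 mod 100 = 33.0000

Answer: 28.6000 27.4000 33.0000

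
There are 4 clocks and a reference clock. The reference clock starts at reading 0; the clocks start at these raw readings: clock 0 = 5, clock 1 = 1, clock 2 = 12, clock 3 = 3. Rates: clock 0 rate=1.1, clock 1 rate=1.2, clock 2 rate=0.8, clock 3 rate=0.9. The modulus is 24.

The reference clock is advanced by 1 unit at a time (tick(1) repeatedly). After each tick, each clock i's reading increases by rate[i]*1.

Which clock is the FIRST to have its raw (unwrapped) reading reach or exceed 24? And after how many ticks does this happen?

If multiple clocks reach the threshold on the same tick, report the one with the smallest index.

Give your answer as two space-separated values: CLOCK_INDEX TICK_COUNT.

clock 0: start=5, rate=1.1, needs 24-5 = 19; ticks = ceil(19/1.1) = ceil(17.2727) = 18; reading at tick 18 = 5 + 1.1*18 = 24.8000
clock 1: start=1, rate=1.2, needs 24-1 = 23; ticks = ceil(23/1.2) = ceil(19.1667) = 20; reading at tick 20 = 1 + 1.2*20 = 25.0000
clock 2: start=12, rate=0.8, needs 24-12 = 12; ticks = ceil(12/0.8) = ceil(15.0000) = 15; reading at tick 15 = 12 + 0.8*15 = 24.0000
clock 3: start=3, rate=0.9, needs 24-3 = 21; ticks = ceil(21/0.9) = ceil(23.3333) = 24; reading at tick 24 = 3 + 0.9*24 = 24.6000
Minimum tick count = 15; winners = [2]; smallest index = 2

Answer: 2 15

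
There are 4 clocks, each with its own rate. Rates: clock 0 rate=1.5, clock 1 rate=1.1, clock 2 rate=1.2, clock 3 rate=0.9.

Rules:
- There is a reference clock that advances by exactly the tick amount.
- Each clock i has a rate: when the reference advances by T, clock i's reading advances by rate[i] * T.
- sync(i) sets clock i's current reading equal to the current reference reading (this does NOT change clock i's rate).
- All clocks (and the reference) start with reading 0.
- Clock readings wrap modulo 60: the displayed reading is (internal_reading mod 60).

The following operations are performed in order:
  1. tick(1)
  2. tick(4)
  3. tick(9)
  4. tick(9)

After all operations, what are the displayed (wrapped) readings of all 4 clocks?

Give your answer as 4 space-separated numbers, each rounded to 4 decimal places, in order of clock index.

Answer: 34.5000 25.3000 27.6000 20.7000

Derivation:
After op 1 tick(1): ref=1.0000 raw=[1.5000 1.1000 1.2000 0.9000]
After op 2 tick(4): ref=5.0000 raw=[7.5000 5.5000 6.0000 4.5000]
After op 3 tick(9): ref=14.0000 raw=[21.0000 15.4000 16.8000 12.6000]
After op 4 tick(9): ref=23.0000 raw=[34.5000 25.3000 27.6000 20.7000]
Wrap final raw readings (mod 60): 34.5000 mod 60 = 34.5000; 25.3000 mod 60 = 25.3000; 27.6000 mod 60 = 27.6000; 20.7000 mod 60 = 20.7000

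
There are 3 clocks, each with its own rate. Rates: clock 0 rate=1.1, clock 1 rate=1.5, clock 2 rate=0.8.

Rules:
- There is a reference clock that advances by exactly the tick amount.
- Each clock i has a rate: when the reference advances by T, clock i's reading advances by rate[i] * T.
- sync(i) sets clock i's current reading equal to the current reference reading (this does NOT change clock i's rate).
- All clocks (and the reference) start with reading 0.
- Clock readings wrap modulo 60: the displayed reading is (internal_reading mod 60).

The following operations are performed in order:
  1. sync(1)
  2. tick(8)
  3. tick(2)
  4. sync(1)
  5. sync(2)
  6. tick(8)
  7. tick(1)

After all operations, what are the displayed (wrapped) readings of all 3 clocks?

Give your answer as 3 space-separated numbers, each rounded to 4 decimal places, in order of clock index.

Answer: 20.9000 23.5000 17.2000

Derivation:
After op 1 sync(1): ref=0.0000 raw=[0.0000 0.0000 0.0000]
After op 2 tick(8): ref=8.0000 raw=[8.8000 12.0000 6.4000]
After op 3 tick(2): ref=10.0000 raw=[11.0000 15.0000 8.0000]
After op 4 sync(1): ref=10.0000 raw=[11.0000 10.0000 8.0000]
After op 5 sync(2): ref=10.0000 raw=[11.0000 10.0000 10.0000]
After op 6 tick(8): ref=18.0000 raw=[19.8000 22.0000 16.4000]
After op 7 tick(1): ref=19.0000 raw=[20.9000 23.5000 17.2000]
Wrap final raw readings (mod 60): 20.9000 mod 60 = 20.9000; 23.5000 mod 60 = 23.5000; 17.2000 mod 60 = 17.2000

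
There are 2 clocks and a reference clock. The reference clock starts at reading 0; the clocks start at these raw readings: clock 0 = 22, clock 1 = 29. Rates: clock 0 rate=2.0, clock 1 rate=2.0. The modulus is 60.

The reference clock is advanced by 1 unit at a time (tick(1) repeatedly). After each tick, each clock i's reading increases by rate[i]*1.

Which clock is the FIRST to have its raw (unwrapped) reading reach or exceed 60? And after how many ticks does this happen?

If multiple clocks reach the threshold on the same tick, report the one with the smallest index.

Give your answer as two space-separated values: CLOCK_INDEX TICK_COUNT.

Answer: 1 16

Derivation:
clock 0: start=22, rate=2.0, needs 60-22 = 38; ticks = ceil(38/2.0) = ceil(19.0000) = 19; reading at tick 19 = 22 + 2.0*19 = 60.0000
clock 1: start=29, rate=2.0, needs 60-29 = 31; ticks = ceil(31/2.0) = ceil(15.5000) = 16; reading at tick 16 = 29 + 2.0*16 = 61.0000
Minimum tick count = 16; winners = [1]; smallest index = 1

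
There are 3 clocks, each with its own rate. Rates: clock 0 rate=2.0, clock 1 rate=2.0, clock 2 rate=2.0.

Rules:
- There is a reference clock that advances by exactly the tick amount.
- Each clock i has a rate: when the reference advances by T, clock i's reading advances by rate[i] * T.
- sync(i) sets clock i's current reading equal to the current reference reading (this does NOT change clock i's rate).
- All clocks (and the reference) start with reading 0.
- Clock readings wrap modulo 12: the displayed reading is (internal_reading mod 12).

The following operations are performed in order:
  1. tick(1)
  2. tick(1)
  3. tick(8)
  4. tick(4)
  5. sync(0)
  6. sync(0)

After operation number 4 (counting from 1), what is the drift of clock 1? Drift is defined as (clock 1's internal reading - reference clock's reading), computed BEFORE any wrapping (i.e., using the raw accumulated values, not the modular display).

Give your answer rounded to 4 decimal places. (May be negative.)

After op 1 tick(1): ref=1.0000 raw=[2.0000 2.0000 2.0000]
After op 2 tick(1): ref=2.0000 raw=[4.0000 4.0000 4.0000]
After op 3 tick(8): ref=10.0000 raw=[20.0000 20.0000 20.0000]
After op 4 tick(4): ref=14.0000 raw=[28.0000 28.0000 28.0000]
Drift of clock 1 after op 4: 28.0000 - 14.0000 = 14.0000

Answer: 14.0000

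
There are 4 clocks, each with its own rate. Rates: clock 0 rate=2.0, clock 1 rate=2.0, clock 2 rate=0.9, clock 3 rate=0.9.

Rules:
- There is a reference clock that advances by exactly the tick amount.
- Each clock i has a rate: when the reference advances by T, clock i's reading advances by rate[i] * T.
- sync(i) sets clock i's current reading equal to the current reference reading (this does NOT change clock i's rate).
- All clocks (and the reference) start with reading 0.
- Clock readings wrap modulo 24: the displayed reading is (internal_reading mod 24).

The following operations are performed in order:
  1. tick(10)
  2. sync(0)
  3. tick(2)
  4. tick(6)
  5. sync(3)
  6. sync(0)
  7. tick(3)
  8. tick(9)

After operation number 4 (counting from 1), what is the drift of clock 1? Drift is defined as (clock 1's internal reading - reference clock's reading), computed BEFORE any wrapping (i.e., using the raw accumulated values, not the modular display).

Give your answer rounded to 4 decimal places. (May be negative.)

After op 1 tick(10): ref=10.0000 raw=[20.0000 20.0000 9.0000 9.0000]
After op 2 sync(0): ref=10.0000 raw=[10.0000 20.0000 9.0000 9.0000]
After op 3 tick(2): ref=12.0000 raw=[14.0000 24.0000 10.8000 10.8000]
After op 4 tick(6): ref=18.0000 raw=[26.0000 36.0000 16.2000 16.2000]
Drift of clock 1 after op 4: 36.0000 - 18.0000 = 18.0000

Answer: 18.0000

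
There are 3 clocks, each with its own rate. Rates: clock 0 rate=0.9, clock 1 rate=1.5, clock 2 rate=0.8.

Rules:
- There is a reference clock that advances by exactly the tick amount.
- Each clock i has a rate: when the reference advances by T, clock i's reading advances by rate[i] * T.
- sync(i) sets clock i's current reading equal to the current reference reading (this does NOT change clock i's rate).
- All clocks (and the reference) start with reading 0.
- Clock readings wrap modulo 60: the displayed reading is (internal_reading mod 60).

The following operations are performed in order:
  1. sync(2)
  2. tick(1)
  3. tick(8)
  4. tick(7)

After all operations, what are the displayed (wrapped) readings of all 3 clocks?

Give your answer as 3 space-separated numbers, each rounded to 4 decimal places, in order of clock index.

After op 1 sync(2): ref=0.0000 raw=[0.0000 0.0000 0.0000]
After op 2 tick(1): ref=1.0000 raw=[0.9000 1.5000 0.8000]
After op 3 tick(8): ref=9.0000 raw=[8.1000 13.5000 7.2000]
After op 4 tick(7): ref=16.0000 raw=[14.4000 24.0000 12.8000]
Wrap final raw readings (mod 60): 14.4000 mod 60 = 14.4000; 24.0000 mod 60 = 24.0000; 12.8000 mod 60 = 12.8000

Answer: 14.4000 24.0000 12.8000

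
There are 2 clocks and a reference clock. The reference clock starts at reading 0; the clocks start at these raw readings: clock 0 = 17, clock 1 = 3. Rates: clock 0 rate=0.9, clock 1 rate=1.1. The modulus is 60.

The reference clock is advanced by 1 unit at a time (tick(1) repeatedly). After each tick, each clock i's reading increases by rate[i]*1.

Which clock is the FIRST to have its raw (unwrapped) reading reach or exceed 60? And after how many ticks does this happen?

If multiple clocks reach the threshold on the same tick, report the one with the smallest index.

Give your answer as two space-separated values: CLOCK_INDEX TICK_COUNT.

clock 0: start=17, rate=0.9, needs 60-17 = 43; ticks = ceil(43/0.9) = ceil(47.7778) = 48; reading at tick 48 = 17 + 0.9*48 = 60.2000
clock 1: start=3, rate=1.1, needs 60-3 = 57; ticks = ceil(57/1.1) = ceil(51.8182) = 52; reading at tick 52 = 3 + 1.1*52 = 60.2000
Minimum tick count = 48; winners = [0]; smallest index = 0

Answer: 0 48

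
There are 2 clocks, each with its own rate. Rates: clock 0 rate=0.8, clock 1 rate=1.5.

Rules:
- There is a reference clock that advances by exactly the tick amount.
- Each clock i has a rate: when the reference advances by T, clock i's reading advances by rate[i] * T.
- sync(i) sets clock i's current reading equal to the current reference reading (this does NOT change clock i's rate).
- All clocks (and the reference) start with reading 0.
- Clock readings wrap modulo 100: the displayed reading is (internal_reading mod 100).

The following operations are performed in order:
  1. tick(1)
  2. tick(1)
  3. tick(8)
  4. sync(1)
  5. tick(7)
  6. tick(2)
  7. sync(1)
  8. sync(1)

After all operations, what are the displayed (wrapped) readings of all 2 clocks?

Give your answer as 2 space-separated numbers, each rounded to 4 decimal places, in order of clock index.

Answer: 15.2000 19.0000

Derivation:
After op 1 tick(1): ref=1.0000 raw=[0.8000 1.5000]
After op 2 tick(1): ref=2.0000 raw=[1.6000 3.0000]
After op 3 tick(8): ref=10.0000 raw=[8.0000 15.0000]
After op 4 sync(1): ref=10.0000 raw=[8.0000 10.0000]
After op 5 tick(7): ref=17.0000 raw=[13.6000 20.5000]
After op 6 tick(2): ref=19.0000 raw=[15.2000 23.5000]
After op 7 sync(1): ref=19.0000 raw=[15.2000 19.0000]
After op 8 sync(1): ref=19.0000 raw=[15.2000 19.0000]
Wrap final raw readings (mod 100): 15.2000 mod 100 = 15.2000; 19.0000 mod 100 = 19.0000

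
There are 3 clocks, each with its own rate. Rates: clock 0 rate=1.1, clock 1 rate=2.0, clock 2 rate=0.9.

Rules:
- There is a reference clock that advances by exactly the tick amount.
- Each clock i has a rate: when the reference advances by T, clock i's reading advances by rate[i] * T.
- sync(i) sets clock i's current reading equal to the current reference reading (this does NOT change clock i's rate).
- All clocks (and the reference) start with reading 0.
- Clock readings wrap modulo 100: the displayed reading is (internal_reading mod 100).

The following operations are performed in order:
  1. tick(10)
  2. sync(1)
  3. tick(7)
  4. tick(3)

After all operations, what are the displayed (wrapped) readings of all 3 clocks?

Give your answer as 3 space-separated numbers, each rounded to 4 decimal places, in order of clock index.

After op 1 tick(10): ref=10.0000 raw=[11.0000 20.0000 9.0000]
After op 2 sync(1): ref=10.0000 raw=[11.0000 10.0000 9.0000]
After op 3 tick(7): ref=17.0000 raw=[18.7000 24.0000 15.3000]
After op 4 tick(3): ref=20.0000 raw=[22.0000 30.0000 18.0000]
Wrap final raw readings (mod 100): 22.0000 mod 100 = 22.0000; 30.0000 mod 100 = 30.0000; 18.0000 mod 100 = 18.0000

Answer: 22.0000 30.0000 18.0000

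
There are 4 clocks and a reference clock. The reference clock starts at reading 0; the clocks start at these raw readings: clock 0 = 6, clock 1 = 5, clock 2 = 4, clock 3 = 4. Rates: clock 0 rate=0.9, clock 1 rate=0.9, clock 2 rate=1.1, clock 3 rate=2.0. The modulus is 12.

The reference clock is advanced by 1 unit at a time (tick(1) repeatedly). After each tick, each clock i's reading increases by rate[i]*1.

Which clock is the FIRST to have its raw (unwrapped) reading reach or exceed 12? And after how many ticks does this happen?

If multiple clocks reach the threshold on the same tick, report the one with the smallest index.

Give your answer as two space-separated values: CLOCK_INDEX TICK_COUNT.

Answer: 3 4

Derivation:
clock 0: start=6, rate=0.9, needs 12-6 = 6; ticks = ceil(6/0.9) = ceil(6.6667) = 7; reading at tick 7 = 6 + 0.9*7 = 12.3000
clock 1: start=5, rate=0.9, needs 12-5 = 7; ticks = ceil(7/0.9) = ceil(7.7778) = 8; reading at tick 8 = 5 + 0.9*8 = 12.2000
clock 2: start=4, rate=1.1, needs 12-4 = 8; ticks = ceil(8/1.1) = ceil(7.2727) = 8; reading at tick 8 = 4 + 1.1*8 = 12.8000
clock 3: start=4, rate=2.0, needs 12-4 = 8; ticks = ceil(8/2.0) = ceil(4.0000) = 4; reading at tick 4 = 4 + 2.0*4 = 12.0000
Minimum tick count = 4; winners = [3]; smallest index = 3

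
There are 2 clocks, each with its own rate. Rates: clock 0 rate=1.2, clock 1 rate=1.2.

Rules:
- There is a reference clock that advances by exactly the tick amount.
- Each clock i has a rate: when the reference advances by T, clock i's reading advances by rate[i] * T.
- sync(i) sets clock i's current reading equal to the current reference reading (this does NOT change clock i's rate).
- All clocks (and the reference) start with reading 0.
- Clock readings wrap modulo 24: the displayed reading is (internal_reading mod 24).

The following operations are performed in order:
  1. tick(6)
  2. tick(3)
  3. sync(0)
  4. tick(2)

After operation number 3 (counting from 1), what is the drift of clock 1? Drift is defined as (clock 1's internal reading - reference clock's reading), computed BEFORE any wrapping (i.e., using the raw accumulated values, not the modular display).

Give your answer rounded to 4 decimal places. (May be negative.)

After op 1 tick(6): ref=6.0000 raw=[7.2000 7.2000]
After op 2 tick(3): ref=9.0000 raw=[10.8000 10.8000]
After op 3 sync(0): ref=9.0000 raw=[9.0000 10.8000]
Drift of clock 1 after op 3: 10.8000 - 9.0000 = 1.8000

Answer: 1.8000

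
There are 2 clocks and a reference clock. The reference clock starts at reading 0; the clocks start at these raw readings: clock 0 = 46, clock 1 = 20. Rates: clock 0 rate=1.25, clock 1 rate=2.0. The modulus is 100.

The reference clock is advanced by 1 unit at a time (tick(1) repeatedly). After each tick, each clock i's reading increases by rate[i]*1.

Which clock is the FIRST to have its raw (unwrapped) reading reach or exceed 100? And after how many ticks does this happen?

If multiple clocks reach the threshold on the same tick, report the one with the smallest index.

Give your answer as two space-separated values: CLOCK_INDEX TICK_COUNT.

Answer: 1 40

Derivation:
clock 0: start=46, rate=1.25, needs 100-46 = 54; ticks = ceil(54/1.25) = ceil(43.2000) = 44; reading at tick 44 = 46 + 1.25*44 = 101.0000
clock 1: start=20, rate=2.0, needs 100-20 = 80; ticks = ceil(80/2.0) = ceil(40.0000) = 40; reading at tick 40 = 20 + 2.0*40 = 100.0000
Minimum tick count = 40; winners = [1]; smallest index = 1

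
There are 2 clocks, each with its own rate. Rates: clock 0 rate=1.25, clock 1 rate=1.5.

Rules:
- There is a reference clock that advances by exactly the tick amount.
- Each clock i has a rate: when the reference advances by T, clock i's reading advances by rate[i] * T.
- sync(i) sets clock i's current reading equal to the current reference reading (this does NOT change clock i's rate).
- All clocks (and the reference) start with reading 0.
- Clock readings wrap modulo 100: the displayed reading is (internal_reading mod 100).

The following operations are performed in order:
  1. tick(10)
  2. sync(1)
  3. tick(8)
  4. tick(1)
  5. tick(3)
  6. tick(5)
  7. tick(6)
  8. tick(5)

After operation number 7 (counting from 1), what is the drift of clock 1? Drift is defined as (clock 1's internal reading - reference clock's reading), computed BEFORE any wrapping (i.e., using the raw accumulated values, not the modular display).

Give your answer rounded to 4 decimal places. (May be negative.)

After op 1 tick(10): ref=10.0000 raw=[12.5000 15.0000]
After op 2 sync(1): ref=10.0000 raw=[12.5000 10.0000]
After op 3 tick(8): ref=18.0000 raw=[22.5000 22.0000]
After op 4 tick(1): ref=19.0000 raw=[23.7500 23.5000]
After op 5 tick(3): ref=22.0000 raw=[27.5000 28.0000]
After op 6 tick(5): ref=27.0000 raw=[33.7500 35.5000]
After op 7 tick(6): ref=33.0000 raw=[41.2500 44.5000]
Drift of clock 1 after op 7: 44.5000 - 33.0000 = 11.5000

Answer: 11.5000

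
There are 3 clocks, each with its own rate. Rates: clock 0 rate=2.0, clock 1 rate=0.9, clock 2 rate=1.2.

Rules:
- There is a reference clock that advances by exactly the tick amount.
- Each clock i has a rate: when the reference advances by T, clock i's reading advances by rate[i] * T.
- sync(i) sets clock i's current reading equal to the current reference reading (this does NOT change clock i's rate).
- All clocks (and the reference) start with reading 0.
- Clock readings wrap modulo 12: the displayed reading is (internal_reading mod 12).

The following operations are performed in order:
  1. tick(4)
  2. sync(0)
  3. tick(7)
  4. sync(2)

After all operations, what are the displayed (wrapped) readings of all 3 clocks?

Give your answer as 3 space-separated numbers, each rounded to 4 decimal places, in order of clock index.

Answer: 6.0000 9.9000 11.0000

Derivation:
After op 1 tick(4): ref=4.0000 raw=[8.0000 3.6000 4.8000]
After op 2 sync(0): ref=4.0000 raw=[4.0000 3.6000 4.8000]
After op 3 tick(7): ref=11.0000 raw=[18.0000 9.9000 13.2000]
After op 4 sync(2): ref=11.0000 raw=[18.0000 9.9000 11.0000]
Wrap final raw readings (mod 12): 18.0000 mod 12 = 6.0000; 9.9000 mod 12 = 9.9000; 11.0000 mod 12 = 11.0000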